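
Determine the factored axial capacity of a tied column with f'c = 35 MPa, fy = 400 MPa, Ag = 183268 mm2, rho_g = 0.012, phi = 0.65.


Ast = rho * Ag = 0.012 * 183268 = 2199.216 mm2
phi*Pn = 0.65 * 0.80 * (0.85 * 35 * (183268 - 2199.216) + 400 * 2199.216) / 1000
= 3258.57 kN

3258.57


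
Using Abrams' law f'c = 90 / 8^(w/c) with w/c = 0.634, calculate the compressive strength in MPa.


f'c = 90 / 8^0.634
= 90 / 3.737
= 24.08 MPa

24.08


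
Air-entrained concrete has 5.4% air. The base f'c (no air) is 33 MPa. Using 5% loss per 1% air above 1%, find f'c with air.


Strength loss = (5.4 - 1) * 5 = 22.0%
f'c = 33 * (1 - 22.0/100)
= 25.74 MPa

25.74


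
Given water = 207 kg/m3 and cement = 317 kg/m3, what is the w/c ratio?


w/c = water / cement
w/c = 207 / 317 = 0.653

0.653


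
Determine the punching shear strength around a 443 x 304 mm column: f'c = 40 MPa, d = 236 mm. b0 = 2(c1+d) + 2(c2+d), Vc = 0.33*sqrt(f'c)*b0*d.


b0 = 2*(443 + 236) + 2*(304 + 236) = 2438 mm
Vc = 0.33 * sqrt(40) * 2438 * 236 / 1000
= 1200.85 kN

1200.85


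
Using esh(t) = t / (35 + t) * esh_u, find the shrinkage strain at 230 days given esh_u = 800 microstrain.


esh(230) = 230 / (35 + 230) * 800
= 230 / 265 * 800
= 694.3 microstrain

694.3


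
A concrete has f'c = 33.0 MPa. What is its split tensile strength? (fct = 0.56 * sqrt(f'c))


fct = 0.56 * sqrt(33.0)
= 0.56 * 5.745
= 3.217 MPa

3.217


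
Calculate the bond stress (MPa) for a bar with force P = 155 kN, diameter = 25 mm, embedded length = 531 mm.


u = P / (pi * db * ld)
= 155 * 1000 / (pi * 25 * 531)
= 3.717 MPa

3.717


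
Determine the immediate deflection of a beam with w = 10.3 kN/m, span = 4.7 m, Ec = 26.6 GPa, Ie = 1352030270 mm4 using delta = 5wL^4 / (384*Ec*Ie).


Convert: L = 4.7 m = 4700 mm, Ec = 26.6 GPa = 26600 MPa
delta = 5 * 10.3 * 4700^4 / (384 * 26600 * 1352030270)
= 1.82 mm

1.82


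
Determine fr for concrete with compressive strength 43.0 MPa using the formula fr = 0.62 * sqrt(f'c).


fr = 0.62 * sqrt(43.0)
= 4.066 MPa

4.066


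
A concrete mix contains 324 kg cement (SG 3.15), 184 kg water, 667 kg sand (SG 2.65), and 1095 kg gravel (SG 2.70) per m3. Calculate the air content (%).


Vol cement = 324 / (3.15 * 1000) = 0.102857 m3
Vol water = 184 / 1000 = 0.184 m3
Vol sand = 667 / (2.65 * 1000) = 0.251698 m3
Vol gravel = 1095 / (2.70 * 1000) = 0.405556 m3
Total solid + water volume = 0.944111 m3
Air = (1 - 0.944111) * 100 = 5.59%

5.59


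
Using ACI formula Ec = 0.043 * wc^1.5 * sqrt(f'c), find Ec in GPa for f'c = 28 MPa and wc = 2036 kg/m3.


Ec = 0.043 * 2036^1.5 * sqrt(28) / 1000
= 20.9 GPa

20.9


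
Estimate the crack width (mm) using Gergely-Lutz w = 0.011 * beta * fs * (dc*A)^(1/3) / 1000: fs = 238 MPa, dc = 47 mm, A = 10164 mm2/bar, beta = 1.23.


w = 0.011 * beta * fs * (dc * A)^(1/3) / 1000
= 0.011 * 1.23 * 238 * (47 * 10164)^(1/3) / 1000
= 0.252 mm

0.252


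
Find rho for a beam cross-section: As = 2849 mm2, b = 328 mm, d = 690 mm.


rho = As / (b * d)
= 2849 / (328 * 690)
= 0.0126

0.0126


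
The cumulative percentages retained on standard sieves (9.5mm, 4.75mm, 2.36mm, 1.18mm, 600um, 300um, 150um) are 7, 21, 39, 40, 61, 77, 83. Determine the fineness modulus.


FM = sum(cumulative % retained) / 100
= 328 / 100
= 3.28

3.28


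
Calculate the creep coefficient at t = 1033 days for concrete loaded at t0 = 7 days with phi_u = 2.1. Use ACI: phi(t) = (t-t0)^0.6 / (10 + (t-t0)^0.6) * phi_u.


dt = 1033 - 7 = 1026
phi = 1026^0.6 / (10 + 1026^0.6) * 2.1
= 1.817

1.817


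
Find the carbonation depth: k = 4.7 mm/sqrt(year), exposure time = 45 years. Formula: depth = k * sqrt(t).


depth = k * sqrt(t)
= 4.7 * sqrt(45)
= 31.53 mm

31.53


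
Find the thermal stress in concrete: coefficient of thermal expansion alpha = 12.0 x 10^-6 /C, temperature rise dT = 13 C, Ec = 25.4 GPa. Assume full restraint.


sigma = alpha * dT * Ec
= 12.0e-6 * 13 * 25.4 * 1000
= 3.962 MPa

3.962


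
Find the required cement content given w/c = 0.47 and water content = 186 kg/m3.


Cement = water / (w/c)
= 186 / 0.47
= 395.7 kg/m3

395.7


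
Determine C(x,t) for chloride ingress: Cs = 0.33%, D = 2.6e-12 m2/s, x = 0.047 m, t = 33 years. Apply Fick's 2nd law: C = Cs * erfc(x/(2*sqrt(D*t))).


t_seconds = 33 * 365.25 * 24 * 3600 = 1041400800.0 s
arg = 0.047 / (2 * sqrt(2.6e-12 * 1041400800.0))
= 0.4516
erfc(0.4516) = 0.523
C = 0.33 * 0.523 = 0.1726%

0.1726


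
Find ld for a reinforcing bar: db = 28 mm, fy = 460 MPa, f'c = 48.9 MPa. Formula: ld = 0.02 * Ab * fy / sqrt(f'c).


Ab = pi * 28^2 / 4 = 615.752 mm2
ld = 0.02 * 615.752 * 460 / sqrt(48.9)
= 810.1 mm

810.1


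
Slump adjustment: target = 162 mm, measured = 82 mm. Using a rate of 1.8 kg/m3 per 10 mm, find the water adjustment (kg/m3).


Difference = 162 - 82 = 80 mm
Water adjustment = 80 * 1.8 / 10 = 14.4 kg/m3

14.4


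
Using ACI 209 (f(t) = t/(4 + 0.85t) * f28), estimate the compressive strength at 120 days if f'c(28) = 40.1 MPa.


f(120) = 120 / (4 + 0.85 * 120) * 40.1
= 120 / 106.0 * 40.1
= 45.4 MPa

45.4


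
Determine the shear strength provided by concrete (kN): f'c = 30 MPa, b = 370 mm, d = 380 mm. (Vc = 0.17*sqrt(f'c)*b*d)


Vc = 0.17 * sqrt(30) * 370 * 380 / 1000
= 130.92 kN

130.92


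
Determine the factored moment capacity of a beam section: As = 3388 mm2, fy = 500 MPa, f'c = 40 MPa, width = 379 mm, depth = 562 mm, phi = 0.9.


a = As * fy / (0.85 * f'c * b)
= 3388 * 500 / (0.85 * 40 * 379)
= 131.4605 mm
Mn = As * fy * (d - a/2) / 10^6
= 840.681 kN-m
phi*Mn = 0.9 * 840.681 = 756.61 kN-m

756.61


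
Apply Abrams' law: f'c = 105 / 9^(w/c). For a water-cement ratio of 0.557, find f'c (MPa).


f'c = 105 / 9^0.557
= 105 / 3.4
= 30.88 MPa

30.88


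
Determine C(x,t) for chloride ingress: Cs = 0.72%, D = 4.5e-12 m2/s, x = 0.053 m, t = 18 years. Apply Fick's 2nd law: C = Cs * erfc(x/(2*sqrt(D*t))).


t_seconds = 18 * 365.25 * 24 * 3600 = 568036800.0 s
arg = 0.053 / (2 * sqrt(4.5e-12 * 568036800.0))
= 0.5241
erfc(0.5241) = 0.4585
C = 0.72 * 0.4585 = 0.3301%

0.3301


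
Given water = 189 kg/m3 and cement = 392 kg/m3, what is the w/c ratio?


w/c = water / cement
w/c = 189 / 392 = 0.482

0.482


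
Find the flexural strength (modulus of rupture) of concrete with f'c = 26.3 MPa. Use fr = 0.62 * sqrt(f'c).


fr = 0.62 * sqrt(26.3)
= 3.18 MPa

3.18


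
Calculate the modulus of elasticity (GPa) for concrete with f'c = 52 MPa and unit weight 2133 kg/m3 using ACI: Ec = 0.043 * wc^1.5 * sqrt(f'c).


Ec = 0.043 * 2133^1.5 * sqrt(52) / 1000
= 30.55 GPa

30.55


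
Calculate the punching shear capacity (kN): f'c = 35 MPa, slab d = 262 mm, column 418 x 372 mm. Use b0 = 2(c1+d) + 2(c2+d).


b0 = 2*(418 + 262) + 2*(372 + 262) = 2628 mm
Vc = 0.33 * sqrt(35) * 2628 * 262 / 1000
= 1344.23 kN

1344.23


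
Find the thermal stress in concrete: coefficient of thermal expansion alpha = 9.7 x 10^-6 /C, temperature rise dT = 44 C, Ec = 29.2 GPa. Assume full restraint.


sigma = alpha * dT * Ec
= 9.7e-6 * 44 * 29.2 * 1000
= 12.463 MPa

12.463


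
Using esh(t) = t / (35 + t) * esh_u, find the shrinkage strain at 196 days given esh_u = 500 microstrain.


esh(196) = 196 / (35 + 196) * 500
= 196 / 231 * 500
= 424.2 microstrain

424.2


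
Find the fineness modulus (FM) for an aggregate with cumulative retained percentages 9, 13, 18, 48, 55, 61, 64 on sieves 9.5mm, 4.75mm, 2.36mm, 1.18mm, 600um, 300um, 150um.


FM = sum(cumulative % retained) / 100
= 268 / 100
= 2.68

2.68


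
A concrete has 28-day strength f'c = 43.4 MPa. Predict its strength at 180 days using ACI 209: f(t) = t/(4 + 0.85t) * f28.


f(180) = 180 / (4 + 0.85 * 180) * 43.4
= 180 / 157.0 * 43.4
= 49.76 MPa

49.76


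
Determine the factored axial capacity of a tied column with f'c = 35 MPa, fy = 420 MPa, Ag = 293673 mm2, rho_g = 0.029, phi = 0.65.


Ast = rho * Ag = 0.029 * 293673 = 8516.517 mm2
phi*Pn = 0.65 * 0.80 * (0.85 * 35 * (293673 - 8516.517) + 420 * 8516.517) / 1000
= 6271.38 kN

6271.38


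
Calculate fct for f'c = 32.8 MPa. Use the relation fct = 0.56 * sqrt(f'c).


fct = 0.56 * sqrt(32.8)
= 0.56 * 5.727
= 3.207 MPa

3.207


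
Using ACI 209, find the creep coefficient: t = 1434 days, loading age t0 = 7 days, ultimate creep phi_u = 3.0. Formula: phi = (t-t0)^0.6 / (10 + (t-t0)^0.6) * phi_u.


dt = 1434 - 7 = 1427
phi = 1427^0.6 / (10 + 1427^0.6) * 3.0
= 2.659

2.659


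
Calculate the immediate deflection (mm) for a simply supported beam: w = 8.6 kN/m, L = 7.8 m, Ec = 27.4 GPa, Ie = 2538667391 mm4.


Convert: L = 7.8 m = 7800 mm, Ec = 27.4 GPa = 27400 MPa
delta = 5 * 8.6 * 7800^4 / (384 * 27400 * 2538667391)
= 5.96 mm

5.96


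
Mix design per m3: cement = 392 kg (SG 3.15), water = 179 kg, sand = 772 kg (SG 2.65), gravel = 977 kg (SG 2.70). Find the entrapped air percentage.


Vol cement = 392 / (3.15 * 1000) = 0.124444 m3
Vol water = 179 / 1000 = 0.179 m3
Vol sand = 772 / (2.65 * 1000) = 0.291321 m3
Vol gravel = 977 / (2.70 * 1000) = 0.361852 m3
Total solid + water volume = 0.956617 m3
Air = (1 - 0.956617) * 100 = 4.34%

4.34


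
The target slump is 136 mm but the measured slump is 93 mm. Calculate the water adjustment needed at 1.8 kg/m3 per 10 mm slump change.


Difference = 136 - 93 = 43 mm
Water adjustment = 43 * 1.8 / 10 = 7.7 kg/m3

7.7


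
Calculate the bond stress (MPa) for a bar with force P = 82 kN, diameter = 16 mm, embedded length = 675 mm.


u = P / (pi * db * ld)
= 82 * 1000 / (pi * 16 * 675)
= 2.417 MPa

2.417


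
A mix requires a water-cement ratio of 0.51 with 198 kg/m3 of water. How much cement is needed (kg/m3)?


Cement = water / (w/c)
= 198 / 0.51
= 388.2 kg/m3

388.2


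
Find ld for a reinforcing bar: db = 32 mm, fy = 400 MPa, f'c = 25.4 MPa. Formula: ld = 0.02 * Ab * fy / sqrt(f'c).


Ab = pi * 32^2 / 4 = 804.248 mm2
ld = 0.02 * 804.248 * 400 / sqrt(25.4)
= 1276.6 mm

1276.6


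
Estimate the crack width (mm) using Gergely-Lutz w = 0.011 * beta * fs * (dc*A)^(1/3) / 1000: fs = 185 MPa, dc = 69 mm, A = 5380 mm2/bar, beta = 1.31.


w = 0.011 * beta * fs * (dc * A)^(1/3) / 1000
= 0.011 * 1.31 * 185 * (69 * 5380)^(1/3) / 1000
= 0.192 mm

0.192


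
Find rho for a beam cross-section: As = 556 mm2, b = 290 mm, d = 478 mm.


rho = As / (b * d)
= 556 / (290 * 478)
= 0.004

0.004


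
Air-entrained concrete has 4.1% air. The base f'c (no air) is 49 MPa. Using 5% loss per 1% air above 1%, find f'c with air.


Strength loss = (4.1 - 1) * 5 = 15.5%
f'c = 49 * (1 - 15.5/100)
= 41.41 MPa

41.41


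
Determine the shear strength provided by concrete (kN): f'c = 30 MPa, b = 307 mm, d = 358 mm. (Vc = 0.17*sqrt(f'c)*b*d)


Vc = 0.17 * sqrt(30) * 307 * 358 / 1000
= 102.34 kN

102.34


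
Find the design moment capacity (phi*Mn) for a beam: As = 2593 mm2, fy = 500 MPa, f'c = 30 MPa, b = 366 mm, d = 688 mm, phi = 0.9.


a = As * fy / (0.85 * f'c * b)
= 2593 * 500 / (0.85 * 30 * 366)
= 138.9157 mm
Mn = As * fy * (d - a/2) / 10^6
= 801.9399 kN-m
phi*Mn = 0.9 * 801.9399 = 721.75 kN-m

721.75


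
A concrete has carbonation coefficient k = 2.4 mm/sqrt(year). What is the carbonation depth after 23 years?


depth = k * sqrt(t)
= 2.4 * sqrt(23)
= 11.51 mm

11.51


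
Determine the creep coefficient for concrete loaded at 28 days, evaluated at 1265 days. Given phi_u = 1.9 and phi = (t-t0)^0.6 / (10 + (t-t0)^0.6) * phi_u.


dt = 1265 - 28 = 1237
phi = 1237^0.6 / (10 + 1237^0.6) * 1.9
= 1.667

1.667


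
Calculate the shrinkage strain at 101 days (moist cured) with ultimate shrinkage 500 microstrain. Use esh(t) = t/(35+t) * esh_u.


esh(101) = 101 / (35 + 101) * 500
= 101 / 136 * 500
= 371.3 microstrain

371.3


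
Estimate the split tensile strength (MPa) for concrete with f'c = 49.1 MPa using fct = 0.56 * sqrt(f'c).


fct = 0.56 * sqrt(49.1)
= 0.56 * 7.007
= 3.924 MPa

3.924


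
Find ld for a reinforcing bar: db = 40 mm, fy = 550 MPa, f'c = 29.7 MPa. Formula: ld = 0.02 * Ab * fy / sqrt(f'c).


Ab = pi * 40^2 / 4 = 1256.637 mm2
ld = 0.02 * 1256.637 * 550 / sqrt(29.7)
= 2536.4 mm

2536.4


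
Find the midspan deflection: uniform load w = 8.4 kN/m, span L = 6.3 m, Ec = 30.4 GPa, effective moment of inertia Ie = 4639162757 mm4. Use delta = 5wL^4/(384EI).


Convert: L = 6.3 m = 6300 mm, Ec = 30.4 GPa = 30400 MPa
delta = 5 * 8.4 * 6300^4 / (384 * 30400 * 4639162757)
= 1.22 mm

1.22


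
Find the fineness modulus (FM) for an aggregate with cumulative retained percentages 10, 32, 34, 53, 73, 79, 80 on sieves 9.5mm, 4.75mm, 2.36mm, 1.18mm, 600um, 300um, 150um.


FM = sum(cumulative % retained) / 100
= 361 / 100
= 3.61

3.61


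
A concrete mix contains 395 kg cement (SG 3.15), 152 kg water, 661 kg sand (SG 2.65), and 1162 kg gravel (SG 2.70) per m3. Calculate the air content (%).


Vol cement = 395 / (3.15 * 1000) = 0.125397 m3
Vol water = 152 / 1000 = 0.152 m3
Vol sand = 661 / (2.65 * 1000) = 0.249434 m3
Vol gravel = 1162 / (2.70 * 1000) = 0.43037 m3
Total solid + water volume = 0.957201 m3
Air = (1 - 0.957201) * 100 = 4.28%

4.28


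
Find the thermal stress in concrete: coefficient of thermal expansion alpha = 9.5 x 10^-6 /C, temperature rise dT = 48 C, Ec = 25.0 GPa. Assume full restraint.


sigma = alpha * dT * Ec
= 9.5e-6 * 48 * 25.0 * 1000
= 11.4 MPa

11.4


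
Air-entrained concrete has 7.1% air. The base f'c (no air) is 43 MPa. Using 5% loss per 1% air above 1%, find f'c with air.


Strength loss = (7.1 - 1) * 5 = 30.5%
f'c = 43 * (1 - 30.5/100)
= 29.89 MPa

29.89


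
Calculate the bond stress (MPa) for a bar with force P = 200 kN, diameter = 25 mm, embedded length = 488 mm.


u = P / (pi * db * ld)
= 200 * 1000 / (pi * 25 * 488)
= 5.218 MPa

5.218


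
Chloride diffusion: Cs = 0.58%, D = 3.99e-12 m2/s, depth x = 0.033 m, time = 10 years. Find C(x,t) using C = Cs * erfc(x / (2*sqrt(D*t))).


t_seconds = 10 * 365.25 * 24 * 3600 = 315576000.0 s
arg = 0.033 / (2 * sqrt(3.99e-12 * 315576000.0))
= 0.465
erfc(0.465) = 0.5108
C = 0.58 * 0.5108 = 0.2963%

0.2963


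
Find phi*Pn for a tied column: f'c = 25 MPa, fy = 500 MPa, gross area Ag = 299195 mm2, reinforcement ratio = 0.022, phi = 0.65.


Ast = rho * Ag = 0.022 * 299195 = 6582.29 mm2
phi*Pn = 0.65 * 0.80 * (0.85 * 25 * (299195 - 6582.29) + 500 * 6582.29) / 1000
= 4944.77 kN

4944.77


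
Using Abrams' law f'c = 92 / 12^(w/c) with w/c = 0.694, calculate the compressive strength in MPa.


f'c = 92 / 12^0.694
= 92 / 5.61
= 16.4 MPa

16.4


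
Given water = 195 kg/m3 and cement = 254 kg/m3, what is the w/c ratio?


w/c = water / cement
w/c = 195 / 254 = 0.768

0.768


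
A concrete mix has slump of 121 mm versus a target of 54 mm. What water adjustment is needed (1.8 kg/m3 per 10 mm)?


Difference = 54 - 121 = -67 mm
Water adjustment = -67 * 1.8 / 10 = -12.1 kg/m3

-12.1


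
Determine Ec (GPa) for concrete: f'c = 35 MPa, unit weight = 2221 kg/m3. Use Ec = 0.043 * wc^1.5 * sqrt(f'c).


Ec = 0.043 * 2221^1.5 * sqrt(35) / 1000
= 26.63 GPa

26.63


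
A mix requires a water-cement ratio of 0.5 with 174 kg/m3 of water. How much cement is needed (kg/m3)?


Cement = water / (w/c)
= 174 / 0.5
= 348.0 kg/m3

348.0


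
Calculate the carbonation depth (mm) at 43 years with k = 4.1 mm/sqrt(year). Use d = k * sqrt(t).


depth = k * sqrt(t)
= 4.1 * sqrt(43)
= 26.89 mm

26.89


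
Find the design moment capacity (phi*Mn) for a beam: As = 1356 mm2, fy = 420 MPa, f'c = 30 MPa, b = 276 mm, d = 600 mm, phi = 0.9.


a = As * fy / (0.85 * f'c * b)
= 1356 * 420 / (0.85 * 30 * 276)
= 80.9207 mm
Mn = As * fy * (d - a/2) / 10^6
= 318.669 kN-m
phi*Mn = 0.9 * 318.669 = 286.8 kN-m

286.8


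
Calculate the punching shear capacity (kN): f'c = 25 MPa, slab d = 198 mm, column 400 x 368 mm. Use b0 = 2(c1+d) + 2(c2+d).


b0 = 2*(400 + 198) + 2*(368 + 198) = 2328 mm
Vc = 0.33 * sqrt(25) * 2328 * 198 / 1000
= 760.56 kN

760.56


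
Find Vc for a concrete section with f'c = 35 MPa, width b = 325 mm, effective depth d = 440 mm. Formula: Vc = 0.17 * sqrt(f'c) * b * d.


Vc = 0.17 * sqrt(35) * 325 * 440 / 1000
= 143.82 kN

143.82


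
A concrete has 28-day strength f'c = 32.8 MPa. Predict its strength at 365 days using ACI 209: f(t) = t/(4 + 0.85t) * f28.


f(365) = 365 / (4 + 0.85 * 365) * 32.8
= 365 / 314.25 * 32.8
= 38.1 MPa

38.1


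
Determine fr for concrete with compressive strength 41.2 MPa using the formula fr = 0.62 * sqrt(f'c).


fr = 0.62 * sqrt(41.2)
= 3.98 MPa

3.98


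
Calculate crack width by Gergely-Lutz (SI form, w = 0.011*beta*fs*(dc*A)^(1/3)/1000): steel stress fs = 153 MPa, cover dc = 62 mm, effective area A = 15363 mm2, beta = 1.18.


w = 0.011 * beta * fs * (dc * A)^(1/3) / 1000
= 0.011 * 1.18 * 153 * (62 * 15363)^(1/3) / 1000
= 0.195 mm

0.195


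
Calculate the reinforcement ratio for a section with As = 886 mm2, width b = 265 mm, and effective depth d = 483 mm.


rho = As / (b * d)
= 886 / (265 * 483)
= 0.0069

0.0069


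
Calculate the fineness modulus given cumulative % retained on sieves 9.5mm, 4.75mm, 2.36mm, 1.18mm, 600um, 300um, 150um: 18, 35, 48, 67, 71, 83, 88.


FM = sum(cumulative % retained) / 100
= 410 / 100
= 4.1

4.1


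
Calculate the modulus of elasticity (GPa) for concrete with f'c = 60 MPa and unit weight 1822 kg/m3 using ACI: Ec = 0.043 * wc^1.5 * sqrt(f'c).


Ec = 0.043 * 1822^1.5 * sqrt(60) / 1000
= 25.9 GPa

25.9


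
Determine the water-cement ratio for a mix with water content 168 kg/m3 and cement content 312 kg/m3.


w/c = water / cement
w/c = 168 / 312 = 0.538

0.538


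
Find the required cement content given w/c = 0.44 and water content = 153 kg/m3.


Cement = water / (w/c)
= 153 / 0.44
= 347.7 kg/m3

347.7


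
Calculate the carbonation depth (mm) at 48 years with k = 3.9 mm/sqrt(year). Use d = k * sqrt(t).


depth = k * sqrt(t)
= 3.9 * sqrt(48)
= 27.02 mm

27.02


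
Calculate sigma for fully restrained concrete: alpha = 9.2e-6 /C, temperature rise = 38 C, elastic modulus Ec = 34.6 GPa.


sigma = alpha * dT * Ec
= 9.2e-6 * 38 * 34.6 * 1000
= 12.096 MPa

12.096


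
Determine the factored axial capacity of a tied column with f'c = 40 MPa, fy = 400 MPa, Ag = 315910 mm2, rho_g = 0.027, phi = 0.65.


Ast = rho * Ag = 0.027 * 315910 = 8529.57 mm2
phi*Pn = 0.65 * 0.80 * (0.85 * 40 * (315910 - 8529.57) + 400 * 8529.57) / 1000
= 7208.64 kN

7208.64


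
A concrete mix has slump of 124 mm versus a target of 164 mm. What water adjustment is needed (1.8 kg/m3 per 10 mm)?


Difference = 164 - 124 = 40 mm
Water adjustment = 40 * 1.8 / 10 = 7.2 kg/m3

7.2


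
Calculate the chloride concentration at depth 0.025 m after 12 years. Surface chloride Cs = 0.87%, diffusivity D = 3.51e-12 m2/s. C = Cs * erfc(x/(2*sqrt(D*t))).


t_seconds = 12 * 365.25 * 24 * 3600 = 378691200.0 s
arg = 0.025 / (2 * sqrt(3.51e-12 * 378691200.0))
= 0.3429
erfc(0.3429) = 0.6278
C = 0.87 * 0.6278 = 0.5462%

0.5462


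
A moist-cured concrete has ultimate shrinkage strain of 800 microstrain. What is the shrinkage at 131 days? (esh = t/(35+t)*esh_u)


esh(131) = 131 / (35 + 131) * 800
= 131 / 166 * 800
= 631.3 microstrain

631.3


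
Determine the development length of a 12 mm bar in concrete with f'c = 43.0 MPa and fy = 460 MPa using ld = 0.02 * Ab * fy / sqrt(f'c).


Ab = pi * 12^2 / 4 = 113.097 mm2
ld = 0.02 * 113.097 * 460 / sqrt(43.0)
= 158.7 mm

158.7


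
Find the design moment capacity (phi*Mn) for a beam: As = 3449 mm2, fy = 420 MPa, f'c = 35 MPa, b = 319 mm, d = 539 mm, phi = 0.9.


a = As * fy / (0.85 * f'c * b)
= 3449 * 420 / (0.85 * 35 * 319)
= 152.6388 mm
Mn = As * fy * (d - a/2) / 10^6
= 670.2299 kN-m
phi*Mn = 0.9 * 670.2299 = 603.21 kN-m

603.21


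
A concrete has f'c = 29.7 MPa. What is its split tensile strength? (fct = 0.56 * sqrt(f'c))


fct = 0.56 * sqrt(29.7)
= 0.56 * 5.45
= 3.052 MPa

3.052


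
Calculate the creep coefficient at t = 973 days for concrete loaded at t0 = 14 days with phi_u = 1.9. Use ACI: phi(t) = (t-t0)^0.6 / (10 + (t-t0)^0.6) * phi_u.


dt = 973 - 14 = 959
phi = 959^0.6 / (10 + 959^0.6) * 1.9
= 1.634

1.634


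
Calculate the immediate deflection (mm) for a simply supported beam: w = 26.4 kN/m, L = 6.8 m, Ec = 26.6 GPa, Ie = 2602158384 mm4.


Convert: L = 6.8 m = 6800 mm, Ec = 26.6 GPa = 26600 MPa
delta = 5 * 26.4 * 6800^4 / (384 * 26600 * 2602158384)
= 10.62 mm

10.62


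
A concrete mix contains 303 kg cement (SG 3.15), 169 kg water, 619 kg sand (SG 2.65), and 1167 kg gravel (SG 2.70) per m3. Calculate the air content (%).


Vol cement = 303 / (3.15 * 1000) = 0.09619 m3
Vol water = 169 / 1000 = 0.169 m3
Vol sand = 619 / (2.65 * 1000) = 0.233585 m3
Vol gravel = 1167 / (2.70 * 1000) = 0.432222 m3
Total solid + water volume = 0.930998 m3
Air = (1 - 0.930998) * 100 = 6.9%

6.9


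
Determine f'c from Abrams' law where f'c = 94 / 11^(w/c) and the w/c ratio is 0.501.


f'c = 94 / 11^0.501
= 94 / 3.325
= 28.27 MPa

28.27


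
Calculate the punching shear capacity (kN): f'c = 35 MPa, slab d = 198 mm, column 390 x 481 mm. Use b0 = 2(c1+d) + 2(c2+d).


b0 = 2*(390 + 198) + 2*(481 + 198) = 2534 mm
Vc = 0.33 * sqrt(35) * 2534 * 198 / 1000
= 979.53 kN

979.53


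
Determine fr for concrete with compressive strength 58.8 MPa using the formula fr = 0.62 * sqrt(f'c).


fr = 0.62 * sqrt(58.8)
= 4.754 MPa

4.754


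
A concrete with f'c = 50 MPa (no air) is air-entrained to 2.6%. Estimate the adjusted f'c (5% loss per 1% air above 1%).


Strength loss = (2.6 - 1) * 5 = 8.0%
f'c = 50 * (1 - 8.0/100)
= 46.0 MPa

46.0


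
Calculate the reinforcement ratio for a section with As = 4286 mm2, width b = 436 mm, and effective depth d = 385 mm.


rho = As / (b * d)
= 4286 / (436 * 385)
= 0.0255

0.0255


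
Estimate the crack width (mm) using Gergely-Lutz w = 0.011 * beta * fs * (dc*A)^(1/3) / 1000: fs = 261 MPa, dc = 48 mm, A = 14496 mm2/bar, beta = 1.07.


w = 0.011 * beta * fs * (dc * A)^(1/3) / 1000
= 0.011 * 1.07 * 261 * (48 * 14496)^(1/3) / 1000
= 0.272 mm

0.272


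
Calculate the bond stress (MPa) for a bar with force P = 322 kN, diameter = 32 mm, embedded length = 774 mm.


u = P / (pi * db * ld)
= 322 * 1000 / (pi * 32 * 774)
= 4.138 MPa

4.138


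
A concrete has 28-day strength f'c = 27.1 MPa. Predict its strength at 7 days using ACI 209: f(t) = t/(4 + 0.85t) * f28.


f(7) = 7 / (4 + 0.85 * 7) * 27.1
= 7 / 9.95 * 27.1
= 19.07 MPa

19.07


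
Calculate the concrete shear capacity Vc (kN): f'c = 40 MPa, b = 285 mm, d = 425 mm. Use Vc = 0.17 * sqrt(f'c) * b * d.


Vc = 0.17 * sqrt(40) * 285 * 425 / 1000
= 130.23 kN

130.23


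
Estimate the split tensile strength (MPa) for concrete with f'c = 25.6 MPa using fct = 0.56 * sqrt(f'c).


fct = 0.56 * sqrt(25.6)
= 0.56 * 5.06
= 2.833 MPa

2.833


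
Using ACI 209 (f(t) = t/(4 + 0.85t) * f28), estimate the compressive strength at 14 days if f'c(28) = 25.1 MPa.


f(14) = 14 / (4 + 0.85 * 14) * 25.1
= 14 / 15.9 * 25.1
= 22.1 MPa

22.1


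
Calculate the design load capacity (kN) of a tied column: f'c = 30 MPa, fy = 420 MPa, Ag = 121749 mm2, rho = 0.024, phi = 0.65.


Ast = rho * Ag = 0.024 * 121749 = 2921.976 mm2
phi*Pn = 0.65 * 0.80 * (0.85 * 30 * (121749 - 2921.976) + 420 * 2921.976) / 1000
= 2213.81 kN

2213.81


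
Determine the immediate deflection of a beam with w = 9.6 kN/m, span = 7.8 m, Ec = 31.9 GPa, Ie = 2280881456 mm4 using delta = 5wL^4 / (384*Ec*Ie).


Convert: L = 7.8 m = 7800 mm, Ec = 31.9 GPa = 31900 MPa
delta = 5 * 9.6 * 7800^4 / (384 * 31900 * 2280881456)
= 6.36 mm

6.36


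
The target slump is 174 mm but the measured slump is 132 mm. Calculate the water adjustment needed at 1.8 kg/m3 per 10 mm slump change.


Difference = 174 - 132 = 42 mm
Water adjustment = 42 * 1.8 / 10 = 7.6 kg/m3

7.6


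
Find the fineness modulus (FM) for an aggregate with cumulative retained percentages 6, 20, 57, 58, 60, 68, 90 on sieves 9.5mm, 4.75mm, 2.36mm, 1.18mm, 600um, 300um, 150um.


FM = sum(cumulative % retained) / 100
= 359 / 100
= 3.59

3.59


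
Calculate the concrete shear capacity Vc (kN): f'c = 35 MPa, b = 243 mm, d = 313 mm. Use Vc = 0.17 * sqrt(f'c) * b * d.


Vc = 0.17 * sqrt(35) * 243 * 313 / 1000
= 76.5 kN

76.5


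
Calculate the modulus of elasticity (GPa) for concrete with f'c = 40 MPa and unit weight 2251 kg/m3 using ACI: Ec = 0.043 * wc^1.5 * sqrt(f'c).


Ec = 0.043 * 2251^1.5 * sqrt(40) / 1000
= 29.04 GPa

29.04


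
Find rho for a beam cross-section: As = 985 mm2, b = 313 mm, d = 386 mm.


rho = As / (b * d)
= 985 / (313 * 386)
= 0.0082

0.0082


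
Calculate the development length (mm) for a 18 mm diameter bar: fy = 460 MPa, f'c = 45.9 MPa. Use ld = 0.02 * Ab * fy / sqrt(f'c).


Ab = pi * 18^2 / 4 = 254.469 mm2
ld = 0.02 * 254.469 * 460 / sqrt(45.9)
= 345.6 mm

345.6


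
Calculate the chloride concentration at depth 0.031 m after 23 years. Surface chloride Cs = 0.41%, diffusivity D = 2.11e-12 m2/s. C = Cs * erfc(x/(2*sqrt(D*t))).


t_seconds = 23 * 365.25 * 24 * 3600 = 725824800.0 s
arg = 0.031 / (2 * sqrt(2.11e-12 * 725824800.0))
= 0.3961
erfc(0.3961) = 0.5754
C = 0.41 * 0.5754 = 0.2359%

0.2359


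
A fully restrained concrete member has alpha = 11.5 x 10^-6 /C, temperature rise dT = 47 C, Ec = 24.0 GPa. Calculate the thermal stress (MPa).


sigma = alpha * dT * Ec
= 11.5e-6 * 47 * 24.0 * 1000
= 12.972 MPa

12.972


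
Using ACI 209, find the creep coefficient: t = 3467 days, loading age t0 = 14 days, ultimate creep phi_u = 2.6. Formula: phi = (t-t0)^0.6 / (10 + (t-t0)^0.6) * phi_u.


dt = 3467 - 14 = 3453
phi = 3453^0.6 / (10 + 3453^0.6) * 2.6
= 2.418

2.418


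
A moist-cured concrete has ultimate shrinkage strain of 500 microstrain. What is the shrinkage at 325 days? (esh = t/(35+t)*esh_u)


esh(325) = 325 / (35 + 325) * 500
= 325 / 360 * 500
= 451.4 microstrain

451.4


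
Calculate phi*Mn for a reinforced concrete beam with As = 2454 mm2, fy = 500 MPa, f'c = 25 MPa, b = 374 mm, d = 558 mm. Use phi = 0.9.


a = As * fy / (0.85 * f'c * b)
= 2454 * 500 / (0.85 * 25 * 374)
= 154.3882 mm
Mn = As * fy * (d - a/2) / 10^6
= 589.9489 kN-m
phi*Mn = 0.9 * 589.9489 = 530.95 kN-m

530.95


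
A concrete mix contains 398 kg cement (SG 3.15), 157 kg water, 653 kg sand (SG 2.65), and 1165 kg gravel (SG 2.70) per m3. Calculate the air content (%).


Vol cement = 398 / (3.15 * 1000) = 0.126349 m3
Vol water = 157 / 1000 = 0.157 m3
Vol sand = 653 / (2.65 * 1000) = 0.246415 m3
Vol gravel = 1165 / (2.70 * 1000) = 0.431481 m3
Total solid + water volume = 0.961246 m3
Air = (1 - 0.961246) * 100 = 3.88%

3.88


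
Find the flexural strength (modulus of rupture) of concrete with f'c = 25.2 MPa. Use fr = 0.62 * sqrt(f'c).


fr = 0.62 * sqrt(25.2)
= 3.112 MPa

3.112


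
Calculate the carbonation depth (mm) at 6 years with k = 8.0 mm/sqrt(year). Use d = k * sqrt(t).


depth = k * sqrt(t)
= 8.0 * sqrt(6)
= 19.6 mm

19.6


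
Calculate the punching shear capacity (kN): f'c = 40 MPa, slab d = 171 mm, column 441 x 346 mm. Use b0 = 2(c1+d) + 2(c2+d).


b0 = 2*(441 + 171) + 2*(346 + 171) = 2258 mm
Vc = 0.33 * sqrt(40) * 2258 * 171 / 1000
= 805.87 kN

805.87


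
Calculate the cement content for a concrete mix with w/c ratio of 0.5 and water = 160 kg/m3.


Cement = water / (w/c)
= 160 / 0.5
= 320.0 kg/m3

320.0


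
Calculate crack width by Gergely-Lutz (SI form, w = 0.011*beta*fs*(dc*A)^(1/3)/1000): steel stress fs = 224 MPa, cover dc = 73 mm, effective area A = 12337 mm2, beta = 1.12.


w = 0.011 * beta * fs * (dc * A)^(1/3) / 1000
= 0.011 * 1.12 * 224 * (73 * 12337)^(1/3) / 1000
= 0.267 mm

0.267


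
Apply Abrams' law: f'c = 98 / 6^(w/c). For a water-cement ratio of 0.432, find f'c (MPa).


f'c = 98 / 6^0.432
= 98 / 2.169
= 45.19 MPa

45.19


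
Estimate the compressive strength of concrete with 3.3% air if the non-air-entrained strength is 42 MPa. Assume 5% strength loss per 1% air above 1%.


Strength loss = (3.3 - 1) * 5 = 11.5%
f'c = 42 * (1 - 11.5/100)
= 37.17 MPa

37.17


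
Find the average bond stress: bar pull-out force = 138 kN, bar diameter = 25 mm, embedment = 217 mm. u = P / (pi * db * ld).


u = P / (pi * db * ld)
= 138 * 1000 / (pi * 25 * 217)
= 8.097 MPa

8.097


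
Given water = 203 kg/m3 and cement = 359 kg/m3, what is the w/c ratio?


w/c = water / cement
w/c = 203 / 359 = 0.565

0.565


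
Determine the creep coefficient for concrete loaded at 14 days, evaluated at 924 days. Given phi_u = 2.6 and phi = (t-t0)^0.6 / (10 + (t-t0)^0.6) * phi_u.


dt = 924 - 14 = 910
phi = 910^0.6 / (10 + 910^0.6) * 2.6
= 2.227

2.227


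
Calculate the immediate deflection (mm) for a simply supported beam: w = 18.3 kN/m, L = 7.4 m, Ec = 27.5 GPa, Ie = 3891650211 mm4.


Convert: L = 7.4 m = 7400 mm, Ec = 27.5 GPa = 27500 MPa
delta = 5 * 18.3 * 7400^4 / (384 * 27500 * 3891650211)
= 6.68 mm

6.68


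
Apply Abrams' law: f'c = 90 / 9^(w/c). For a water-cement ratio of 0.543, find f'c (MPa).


f'c = 90 / 9^0.543
= 90 / 3.297
= 27.3 MPa

27.3


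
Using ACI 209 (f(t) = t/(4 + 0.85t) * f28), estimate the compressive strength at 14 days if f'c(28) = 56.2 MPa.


f(14) = 14 / (4 + 0.85 * 14) * 56.2
= 14 / 15.9 * 56.2
= 49.48 MPa

49.48


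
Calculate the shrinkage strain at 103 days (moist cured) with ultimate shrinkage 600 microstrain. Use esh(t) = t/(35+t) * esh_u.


esh(103) = 103 / (35 + 103) * 600
= 103 / 138 * 600
= 447.8 microstrain

447.8


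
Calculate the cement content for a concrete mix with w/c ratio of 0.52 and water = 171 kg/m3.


Cement = water / (w/c)
= 171 / 0.52
= 328.8 kg/m3

328.8


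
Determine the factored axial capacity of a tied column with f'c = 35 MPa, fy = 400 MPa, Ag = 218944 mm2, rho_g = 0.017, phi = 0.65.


Ast = rho * Ag = 0.017 * 218944 = 3722.048 mm2
phi*Pn = 0.65 * 0.80 * (0.85 * 35 * (218944 - 3722.048) + 400 * 3722.048) / 1000
= 4103.67 kN

4103.67


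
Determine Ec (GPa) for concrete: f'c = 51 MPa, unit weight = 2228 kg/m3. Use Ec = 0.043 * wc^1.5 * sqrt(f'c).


Ec = 0.043 * 2228^1.5 * sqrt(51) / 1000
= 32.29 GPa

32.29


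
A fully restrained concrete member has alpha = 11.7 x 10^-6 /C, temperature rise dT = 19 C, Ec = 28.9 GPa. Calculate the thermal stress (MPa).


sigma = alpha * dT * Ec
= 11.7e-6 * 19 * 28.9 * 1000
= 6.424 MPa

6.424


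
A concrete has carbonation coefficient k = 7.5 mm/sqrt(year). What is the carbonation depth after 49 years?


depth = k * sqrt(t)
= 7.5 * sqrt(49)
= 52.5 mm

52.5


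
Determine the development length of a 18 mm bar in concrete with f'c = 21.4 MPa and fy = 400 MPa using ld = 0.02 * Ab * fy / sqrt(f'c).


Ab = pi * 18^2 / 4 = 254.469 mm2
ld = 0.02 * 254.469 * 400 / sqrt(21.4)
= 440.1 mm

440.1


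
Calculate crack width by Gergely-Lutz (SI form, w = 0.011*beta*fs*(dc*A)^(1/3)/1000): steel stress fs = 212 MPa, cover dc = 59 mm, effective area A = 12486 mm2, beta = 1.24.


w = 0.011 * beta * fs * (dc * A)^(1/3) / 1000
= 0.011 * 1.24 * 212 * (59 * 12486)^(1/3) / 1000
= 0.261 mm

0.261


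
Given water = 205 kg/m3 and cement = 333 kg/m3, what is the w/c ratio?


w/c = water / cement
w/c = 205 / 333 = 0.616

0.616


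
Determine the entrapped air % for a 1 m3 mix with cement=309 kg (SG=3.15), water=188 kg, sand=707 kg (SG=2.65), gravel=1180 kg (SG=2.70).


Vol cement = 309 / (3.15 * 1000) = 0.098095 m3
Vol water = 188 / 1000 = 0.188 m3
Vol sand = 707 / (2.65 * 1000) = 0.266792 m3
Vol gravel = 1180 / (2.70 * 1000) = 0.437037 m3
Total solid + water volume = 0.989925 m3
Air = (1 - 0.989925) * 100 = 1.01%

1.01


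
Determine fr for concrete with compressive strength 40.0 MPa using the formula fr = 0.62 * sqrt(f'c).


fr = 0.62 * sqrt(40.0)
= 3.921 MPa

3.921


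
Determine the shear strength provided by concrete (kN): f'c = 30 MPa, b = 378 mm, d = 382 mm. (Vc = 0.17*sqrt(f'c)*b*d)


Vc = 0.17 * sqrt(30) * 378 * 382 / 1000
= 134.45 kN

134.45


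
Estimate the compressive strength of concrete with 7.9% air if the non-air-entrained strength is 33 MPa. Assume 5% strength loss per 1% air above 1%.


Strength loss = (7.9 - 1) * 5 = 34.5%
f'c = 33 * (1 - 34.5/100)
= 21.62 MPa

21.62


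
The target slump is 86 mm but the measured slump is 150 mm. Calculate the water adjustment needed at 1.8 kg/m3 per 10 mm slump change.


Difference = 86 - 150 = -64 mm
Water adjustment = -64 * 1.8 / 10 = -11.5 kg/m3

-11.5


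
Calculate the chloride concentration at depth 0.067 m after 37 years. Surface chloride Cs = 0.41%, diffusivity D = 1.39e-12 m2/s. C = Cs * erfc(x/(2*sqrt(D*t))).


t_seconds = 37 * 365.25 * 24 * 3600 = 1167631200.0 s
arg = 0.067 / (2 * sqrt(1.39e-12 * 1167631200.0))
= 0.8315
erfc(0.8315) = 0.2396
C = 0.41 * 0.2396 = 0.0982%

0.0982


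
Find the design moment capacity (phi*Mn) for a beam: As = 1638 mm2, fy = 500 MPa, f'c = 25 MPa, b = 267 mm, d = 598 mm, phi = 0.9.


a = As * fy / (0.85 * f'c * b)
= 1638 * 500 / (0.85 * 25 * 267)
= 144.349 mm
Mn = As * fy * (d - a/2) / 10^6
= 430.6511 kN-m
phi*Mn = 0.9 * 430.6511 = 387.59 kN-m

387.59


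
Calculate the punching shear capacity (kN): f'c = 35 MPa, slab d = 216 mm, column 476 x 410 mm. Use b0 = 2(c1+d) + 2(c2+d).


b0 = 2*(476 + 216) + 2*(410 + 216) = 2636 mm
Vc = 0.33 * sqrt(35) * 2636 * 216 / 1000
= 1111.6 kN

1111.6


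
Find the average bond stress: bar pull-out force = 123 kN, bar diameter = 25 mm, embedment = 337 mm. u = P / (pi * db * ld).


u = P / (pi * db * ld)
= 123 * 1000 / (pi * 25 * 337)
= 4.647 MPa

4.647


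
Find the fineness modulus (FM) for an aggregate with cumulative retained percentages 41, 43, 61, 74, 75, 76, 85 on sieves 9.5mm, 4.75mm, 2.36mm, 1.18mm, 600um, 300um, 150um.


FM = sum(cumulative % retained) / 100
= 455 / 100
= 4.55

4.55


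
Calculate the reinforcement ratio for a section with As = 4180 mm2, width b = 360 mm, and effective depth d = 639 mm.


rho = As / (b * d)
= 4180 / (360 * 639)
= 0.0182

0.0182


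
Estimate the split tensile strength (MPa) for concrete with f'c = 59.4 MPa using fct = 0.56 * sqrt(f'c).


fct = 0.56 * sqrt(59.4)
= 0.56 * 7.707
= 4.316 MPa

4.316


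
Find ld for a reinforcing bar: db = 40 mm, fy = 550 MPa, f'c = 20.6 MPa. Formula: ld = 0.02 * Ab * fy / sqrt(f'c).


Ab = pi * 40^2 / 4 = 1256.637 mm2
ld = 0.02 * 1256.637 * 550 / sqrt(20.6)
= 3045.6 mm

3045.6


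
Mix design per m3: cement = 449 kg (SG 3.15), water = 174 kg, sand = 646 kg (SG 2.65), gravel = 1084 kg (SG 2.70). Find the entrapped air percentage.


Vol cement = 449 / (3.15 * 1000) = 0.14254 m3
Vol water = 174 / 1000 = 0.174 m3
Vol sand = 646 / (2.65 * 1000) = 0.243774 m3
Vol gravel = 1084 / (2.70 * 1000) = 0.401481 m3
Total solid + water volume = 0.961795 m3
Air = (1 - 0.961795) * 100 = 3.82%

3.82


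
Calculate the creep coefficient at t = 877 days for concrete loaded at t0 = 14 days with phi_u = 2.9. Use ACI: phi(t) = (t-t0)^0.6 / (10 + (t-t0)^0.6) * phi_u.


dt = 877 - 14 = 863
phi = 863^0.6 / (10 + 863^0.6) * 2.9
= 2.472

2.472


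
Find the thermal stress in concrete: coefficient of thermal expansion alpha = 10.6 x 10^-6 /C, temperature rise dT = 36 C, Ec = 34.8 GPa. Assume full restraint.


sigma = alpha * dT * Ec
= 10.6e-6 * 36 * 34.8 * 1000
= 13.28 MPa

13.28


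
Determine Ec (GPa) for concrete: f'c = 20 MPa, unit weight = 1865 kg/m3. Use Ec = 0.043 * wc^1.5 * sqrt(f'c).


Ec = 0.043 * 1865^1.5 * sqrt(20) / 1000
= 15.49 GPa

15.49


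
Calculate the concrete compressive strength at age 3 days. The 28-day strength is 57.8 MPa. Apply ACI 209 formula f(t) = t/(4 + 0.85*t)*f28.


f(3) = 3 / (4 + 0.85 * 3) * 57.8
= 3 / 6.55 * 57.8
= 26.47 MPa

26.47


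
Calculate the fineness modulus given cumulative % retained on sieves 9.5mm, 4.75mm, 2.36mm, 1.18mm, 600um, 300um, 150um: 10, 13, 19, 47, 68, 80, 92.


FM = sum(cumulative % retained) / 100
= 329 / 100
= 3.29

3.29


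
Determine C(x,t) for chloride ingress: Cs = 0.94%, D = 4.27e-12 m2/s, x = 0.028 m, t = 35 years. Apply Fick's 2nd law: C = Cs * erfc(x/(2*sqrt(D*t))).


t_seconds = 35 * 365.25 * 24 * 3600 = 1104516000.0 s
arg = 0.028 / (2 * sqrt(4.27e-12 * 1104516000.0))
= 0.2039
erfc(0.2039) = 0.7731
C = 0.94 * 0.7731 = 0.7267%

0.7267


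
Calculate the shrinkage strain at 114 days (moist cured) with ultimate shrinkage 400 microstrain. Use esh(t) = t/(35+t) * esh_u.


esh(114) = 114 / (35 + 114) * 400
= 114 / 149 * 400
= 306.0 microstrain

306.0


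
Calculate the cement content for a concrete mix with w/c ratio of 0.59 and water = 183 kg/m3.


Cement = water / (w/c)
= 183 / 0.59
= 310.2 kg/m3

310.2


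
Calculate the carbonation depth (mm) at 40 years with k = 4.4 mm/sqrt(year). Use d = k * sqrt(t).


depth = k * sqrt(t)
= 4.4 * sqrt(40)
= 27.83 mm

27.83


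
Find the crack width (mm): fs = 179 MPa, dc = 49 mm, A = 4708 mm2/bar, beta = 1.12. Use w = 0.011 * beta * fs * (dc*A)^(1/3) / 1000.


w = 0.011 * beta * fs * (dc * A)^(1/3) / 1000
= 0.011 * 1.12 * 179 * (49 * 4708)^(1/3) / 1000
= 0.135 mm

0.135


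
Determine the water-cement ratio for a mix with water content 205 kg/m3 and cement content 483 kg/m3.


w/c = water / cement
w/c = 205 / 483 = 0.424

0.424


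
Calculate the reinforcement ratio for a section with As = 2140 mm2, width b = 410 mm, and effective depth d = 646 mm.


rho = As / (b * d)
= 2140 / (410 * 646)
= 0.0081

0.0081


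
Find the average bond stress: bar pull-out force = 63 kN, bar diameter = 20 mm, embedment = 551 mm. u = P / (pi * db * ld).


u = P / (pi * db * ld)
= 63 * 1000 / (pi * 20 * 551)
= 1.82 MPa

1.82


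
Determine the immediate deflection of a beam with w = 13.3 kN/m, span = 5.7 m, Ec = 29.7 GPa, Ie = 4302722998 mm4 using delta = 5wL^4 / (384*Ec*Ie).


Convert: L = 5.7 m = 5700 mm, Ec = 29.7 GPa = 29700 MPa
delta = 5 * 13.3 * 5700^4 / (384 * 29700 * 4302722998)
= 1.43 mm

1.43


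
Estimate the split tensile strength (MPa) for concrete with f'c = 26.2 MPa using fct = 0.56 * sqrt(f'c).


fct = 0.56 * sqrt(26.2)
= 0.56 * 5.119
= 2.866 MPa

2.866


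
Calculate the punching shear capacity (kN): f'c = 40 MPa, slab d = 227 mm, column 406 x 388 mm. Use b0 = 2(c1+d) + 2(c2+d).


b0 = 2*(406 + 227) + 2*(388 + 227) = 2496 mm
Vc = 0.33 * sqrt(40) * 2496 * 227 / 1000
= 1182.54 kN

1182.54


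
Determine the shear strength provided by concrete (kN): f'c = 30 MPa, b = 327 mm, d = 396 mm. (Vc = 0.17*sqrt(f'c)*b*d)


Vc = 0.17 * sqrt(30) * 327 * 396 / 1000
= 120.57 kN

120.57


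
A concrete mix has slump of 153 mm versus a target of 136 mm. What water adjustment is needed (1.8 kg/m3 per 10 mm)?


Difference = 136 - 153 = -17 mm
Water adjustment = -17 * 1.8 / 10 = -3.1 kg/m3

-3.1


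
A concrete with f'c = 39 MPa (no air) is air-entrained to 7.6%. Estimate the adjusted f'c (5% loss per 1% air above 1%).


Strength loss = (7.6 - 1) * 5 = 33.0%
f'c = 39 * (1 - 33.0/100)
= 26.13 MPa

26.13


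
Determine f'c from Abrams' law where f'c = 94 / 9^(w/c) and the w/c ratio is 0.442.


f'c = 94 / 9^0.442
= 94 / 2.641
= 35.59 MPa

35.59


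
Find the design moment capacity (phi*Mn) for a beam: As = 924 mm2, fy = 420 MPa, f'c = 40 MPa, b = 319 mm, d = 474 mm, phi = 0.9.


a = As * fy / (0.85 * f'c * b)
= 924 * 420 / (0.85 * 40 * 319)
= 35.7809 mm
Mn = As * fy * (d - a/2) / 10^6
= 177.007 kN-m
phi*Mn = 0.9 * 177.007 = 159.31 kN-m

159.31


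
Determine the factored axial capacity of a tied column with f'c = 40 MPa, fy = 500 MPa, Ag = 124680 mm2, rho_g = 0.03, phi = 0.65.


Ast = rho * Ag = 0.03 * 124680 = 3740.4 mm2
phi*Pn = 0.65 * 0.80 * (0.85 * 40 * (124680 - 3740.4) + 500 * 3740.4) / 1000
= 3110.72 kN

3110.72
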